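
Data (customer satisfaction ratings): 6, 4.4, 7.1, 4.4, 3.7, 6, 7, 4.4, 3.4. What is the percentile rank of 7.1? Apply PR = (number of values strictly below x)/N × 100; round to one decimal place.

88.9

N = 9.
Strictly below 7.1: 8. Equal to 7.1: 1.
PR = 8/9 × 100 = 88.9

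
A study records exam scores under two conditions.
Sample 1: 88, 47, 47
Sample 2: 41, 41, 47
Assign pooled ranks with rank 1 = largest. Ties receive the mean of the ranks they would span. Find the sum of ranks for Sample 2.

14

Sorted (descending): 88, 47, 47, 47, 41, 41
The 3 values of 47 occupy positions 2–4 → average rank 3.
The 2 values of 41 occupy positions 5–6 → average rank (5+6)/2 = 5.5.
Sample 2 values → pooled ranks: 41→5.5, 41→5.5, 47→3
Rank sum = 5.5 + 5.5 + 3 = 14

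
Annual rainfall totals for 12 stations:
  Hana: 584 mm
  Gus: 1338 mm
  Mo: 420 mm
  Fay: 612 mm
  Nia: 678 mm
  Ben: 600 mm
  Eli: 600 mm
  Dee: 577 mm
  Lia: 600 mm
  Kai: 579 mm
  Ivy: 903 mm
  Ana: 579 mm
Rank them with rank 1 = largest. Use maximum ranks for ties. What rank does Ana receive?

10

Sorted (descending): 1338, 903, 678, 612, 600, 600, 600, 584, 579, 579, 577, 420
The 3 values of 600 occupy positions 5–7 → each gets rank 7.
The 2 values of 579 occupy positions 9–10 → each gets rank 10.
Ana has value 579 mm → rank 10.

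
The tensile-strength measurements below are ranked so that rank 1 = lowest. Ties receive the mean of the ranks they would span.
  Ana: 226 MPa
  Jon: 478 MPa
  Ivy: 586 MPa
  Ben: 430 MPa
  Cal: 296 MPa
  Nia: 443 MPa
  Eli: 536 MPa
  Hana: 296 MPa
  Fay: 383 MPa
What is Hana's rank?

Sorted (ascending): 226, 296, 296, 383, 430, 443, 478, 536, 586
The 2 values of 296 occupy positions 2–3 → average rank (2+3)/2 = 2.5.
Hana has value 296 MPa → rank 2.5.

2.5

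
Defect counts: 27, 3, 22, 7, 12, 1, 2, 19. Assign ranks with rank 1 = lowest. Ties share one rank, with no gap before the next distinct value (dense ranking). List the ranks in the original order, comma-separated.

Sorted (ascending): 1, 2, 3, 7, 12, 19, 22, 27
No ties — each value takes its position as its rank.

8, 3, 7, 4, 5, 1, 2, 6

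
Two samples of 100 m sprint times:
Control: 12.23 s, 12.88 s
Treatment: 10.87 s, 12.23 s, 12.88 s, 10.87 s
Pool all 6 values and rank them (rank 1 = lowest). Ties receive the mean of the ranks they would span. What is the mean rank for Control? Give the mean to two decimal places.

Sorted (ascending): 10.87, 10.87, 12.23, 12.23, 12.88, 12.88
The 2 values of 10.87 occupy positions 1–2 → average rank (1+2)/2 = 1.5.
The 2 values of 12.23 occupy positions 3–4 → average rank (3+4)/2 = 3.5.
The 2 values of 12.88 occupy positions 5–6 → average rank (5+6)/2 = 5.5.
Control values → pooled ranks: 12.23→3.5, 12.88→5.5
Mean rank = (3.5 + 5.5) / 2 = 4.50

4.50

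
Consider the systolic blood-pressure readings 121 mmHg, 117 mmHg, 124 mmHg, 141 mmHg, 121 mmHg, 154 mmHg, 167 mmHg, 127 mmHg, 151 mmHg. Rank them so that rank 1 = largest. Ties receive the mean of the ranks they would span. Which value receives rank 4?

141

Sorted (descending): 167, 154, 151, 141, 127, 124, 121, 121, 117
The 2 values of 121 occupy positions 7–8 → average rank (7+8)/2 = 7.5.
Rank 4 → value 141.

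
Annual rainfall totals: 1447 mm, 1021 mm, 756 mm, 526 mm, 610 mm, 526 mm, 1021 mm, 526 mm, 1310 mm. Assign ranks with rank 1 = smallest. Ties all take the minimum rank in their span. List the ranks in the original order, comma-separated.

Sorted (ascending): 526, 526, 526, 610, 756, 1021, 1021, 1310, 1447
The 3 values of 526 occupy positions 1–3 → each gets rank 1.
The 2 values of 1021 occupy positions 6–7 → each gets rank 6.

9, 6, 5, 1, 4, 1, 6, 1, 8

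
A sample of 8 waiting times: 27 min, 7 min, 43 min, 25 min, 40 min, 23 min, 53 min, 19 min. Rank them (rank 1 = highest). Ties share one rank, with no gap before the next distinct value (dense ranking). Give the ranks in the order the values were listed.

4, 8, 2, 5, 3, 6, 1, 7

Sorted (descending): 53, 43, 40, 27, 25, 23, 19, 7
No ties — each value takes its position as its rank.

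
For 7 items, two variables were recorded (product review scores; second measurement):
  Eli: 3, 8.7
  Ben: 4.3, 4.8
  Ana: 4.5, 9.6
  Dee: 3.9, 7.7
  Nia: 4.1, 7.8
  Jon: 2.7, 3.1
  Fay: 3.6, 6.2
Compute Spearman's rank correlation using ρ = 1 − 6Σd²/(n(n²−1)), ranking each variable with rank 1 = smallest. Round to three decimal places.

Ranks of variable 1: 2, 6, 7, 4, 5, 1, 3
Ranks of variable 2: 6, 2, 7, 4, 5, 1, 3
d = r₁ − r₂: -4, 4, 0, 0, 0, 0, 0
d²: 16, 16, 0, 0, 0, 0, 0; Σd² = 32
ρ = 1 − 6·32/(7·48) = 1 − 192/336 = 0.429

0.429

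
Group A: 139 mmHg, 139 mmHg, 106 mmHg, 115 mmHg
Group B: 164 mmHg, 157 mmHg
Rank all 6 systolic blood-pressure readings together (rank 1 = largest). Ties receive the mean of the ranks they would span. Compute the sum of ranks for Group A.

Sorted (descending): 164, 157, 139, 139, 115, 106
The 2 values of 139 occupy positions 3–4 → average rank (3+4)/2 = 3.5.
Group A values → pooled ranks: 139→3.5, 139→3.5, 106→6, 115→5
Rank sum = 3.5 + 3.5 + 6 + 5 = 18

18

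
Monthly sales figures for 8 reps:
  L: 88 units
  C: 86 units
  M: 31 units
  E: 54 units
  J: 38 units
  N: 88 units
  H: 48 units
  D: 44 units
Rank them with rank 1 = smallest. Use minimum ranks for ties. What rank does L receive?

Sorted (ascending): 31, 38, 44, 48, 54, 86, 88, 88
The 2 values of 88 occupy positions 7–8 → each gets rank 7.
L has value 88 units → rank 7.

7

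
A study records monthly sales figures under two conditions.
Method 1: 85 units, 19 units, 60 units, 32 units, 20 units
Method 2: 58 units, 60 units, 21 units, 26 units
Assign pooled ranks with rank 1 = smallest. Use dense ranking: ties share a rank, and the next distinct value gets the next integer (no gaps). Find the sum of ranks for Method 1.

Sorted (ascending): 19, 20, 21, 26, 32, 58, 60, 60, 85
The 2 values of 60 share dense rank 7.
Remaining distinct values take the next consecutive integers.
Method 1 values → pooled ranks: 85→8, 19→1, 60→7, 32→5, 20→2
Rank sum = 8 + 1 + 7 + 5 + 2 = 23

23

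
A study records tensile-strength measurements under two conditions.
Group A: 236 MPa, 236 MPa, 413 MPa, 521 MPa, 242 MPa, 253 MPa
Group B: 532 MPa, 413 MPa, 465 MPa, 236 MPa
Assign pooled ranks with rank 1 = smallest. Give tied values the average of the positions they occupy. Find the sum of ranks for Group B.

26.5

Sorted (ascending): 236, 236, 236, 242, 253, 413, 413, 465, 521, 532
The 3 values of 236 occupy positions 1–3 → average rank 2.
The 2 values of 413 occupy positions 6–7 → average rank (6+7)/2 = 6.5.
Group B values → pooled ranks: 532→10, 413→6.5, 465→8, 236→2
Rank sum = 10 + 6.5 + 8 + 2 = 26.5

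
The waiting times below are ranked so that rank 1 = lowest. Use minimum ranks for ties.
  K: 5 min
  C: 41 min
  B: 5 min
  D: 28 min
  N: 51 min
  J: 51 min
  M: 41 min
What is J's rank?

Sorted (ascending): 5, 5, 28, 41, 41, 51, 51
The 2 values of 5 occupy positions 1–2 → each gets rank 1.
The 2 values of 41 occupy positions 4–5 → each gets rank 4.
The 2 values of 51 occupy positions 6–7 → each gets rank 6.
J has value 51 min → rank 6.

6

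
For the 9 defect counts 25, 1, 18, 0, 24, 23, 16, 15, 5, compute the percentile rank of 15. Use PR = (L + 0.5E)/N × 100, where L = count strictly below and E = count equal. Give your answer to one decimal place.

N = 9.
Strictly below 15: 3. Equal to 15: 1.
PR = (3 + 0.5·1)/9 × 100 = 38.9

38.9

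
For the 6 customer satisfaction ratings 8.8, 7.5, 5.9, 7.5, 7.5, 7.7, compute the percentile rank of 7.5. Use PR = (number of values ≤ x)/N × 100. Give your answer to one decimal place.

N = 6.
Strictly below 7.5: 1. Equal to 7.5: 3.
PR = 4/6 × 100 = 66.7

66.7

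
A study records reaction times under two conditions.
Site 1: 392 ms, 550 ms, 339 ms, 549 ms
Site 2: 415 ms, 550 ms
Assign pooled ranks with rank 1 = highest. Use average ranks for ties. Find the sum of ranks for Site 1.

15.5

Sorted (descending): 550, 550, 549, 415, 392, 339
The 2 values of 550 occupy positions 1–2 → average rank (1+2)/2 = 1.5.
Site 1 values → pooled ranks: 392→5, 550→1.5, 339→6, 549→3
Rank sum = 5 + 1.5 + 6 + 3 = 15.5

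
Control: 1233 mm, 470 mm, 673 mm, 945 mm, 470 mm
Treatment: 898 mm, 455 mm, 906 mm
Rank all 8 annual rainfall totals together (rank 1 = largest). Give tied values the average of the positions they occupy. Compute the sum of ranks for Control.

Sorted (descending): 1233, 945, 906, 898, 673, 470, 470, 455
The 2 values of 470 occupy positions 6–7 → average rank (6+7)/2 = 6.5.
Control values → pooled ranks: 1233→1, 470→6.5, 673→5, 945→2, 470→6.5
Rank sum = 1 + 6.5 + 5 + 2 + 6.5 = 21

21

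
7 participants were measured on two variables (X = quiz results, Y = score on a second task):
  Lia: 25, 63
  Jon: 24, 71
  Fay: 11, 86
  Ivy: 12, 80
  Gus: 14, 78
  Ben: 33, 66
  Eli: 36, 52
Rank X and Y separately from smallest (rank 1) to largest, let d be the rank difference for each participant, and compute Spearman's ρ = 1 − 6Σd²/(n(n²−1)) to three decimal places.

-0.964

Ranks of variable 1: 5, 4, 1, 2, 3, 6, 7
Ranks of variable 2: 2, 4, 7, 6, 5, 3, 1
d = r₁ − r₂: 3, 0, -6, -4, -2, 3, 6
d²: 9, 0, 36, 16, 4, 9, 36; Σd² = 110
ρ = 1 − 6·110/(7·48) = 1 − 660/336 = -0.964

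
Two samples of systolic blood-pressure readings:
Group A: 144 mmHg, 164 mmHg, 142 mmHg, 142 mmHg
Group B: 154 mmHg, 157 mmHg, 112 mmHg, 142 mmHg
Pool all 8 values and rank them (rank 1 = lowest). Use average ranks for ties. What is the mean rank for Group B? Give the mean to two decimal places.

Sorted (ascending): 112, 142, 142, 142, 144, 154, 157, 164
The 3 values of 142 occupy positions 2–4 → average rank 3.
Group B values → pooled ranks: 154→6, 157→7, 112→1, 142→3
Mean rank = (6 + 7 + 1 + 3) / 4 = 4.25

4.25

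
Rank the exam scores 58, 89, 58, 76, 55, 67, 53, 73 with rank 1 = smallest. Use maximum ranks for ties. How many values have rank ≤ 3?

2

Sorted (ascending): 53, 55, 58, 58, 67, 73, 76, 89
The 2 values of 58 occupy positions 3–4 → each gets rank 4.
Ranks ≤ 3: {1, 2} → 2 values.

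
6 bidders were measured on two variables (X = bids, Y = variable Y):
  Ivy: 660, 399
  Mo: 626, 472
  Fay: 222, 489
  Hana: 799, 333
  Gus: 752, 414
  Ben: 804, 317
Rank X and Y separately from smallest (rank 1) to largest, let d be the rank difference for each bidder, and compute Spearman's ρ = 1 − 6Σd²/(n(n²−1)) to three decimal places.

Ranks of variable 1: 3, 2, 1, 5, 4, 6
Ranks of variable 2: 3, 5, 6, 2, 4, 1
d = r₁ − r₂: 0, -3, -5, 3, 0, 5
d²: 0, 9, 25, 9, 0, 25; Σd² = 68
ρ = 1 − 6·68/(6·35) = 1 − 408/210 = -0.943

-0.943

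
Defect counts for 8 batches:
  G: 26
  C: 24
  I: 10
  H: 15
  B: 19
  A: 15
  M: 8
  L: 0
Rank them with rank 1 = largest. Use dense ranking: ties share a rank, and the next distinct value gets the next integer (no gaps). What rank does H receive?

Sorted (descending): 26, 24, 19, 15, 15, 10, 8, 0
The 2 values of 15 share dense rank 4.
Remaining distinct values take the next consecutive integers.
H has value 15 → rank 4.

4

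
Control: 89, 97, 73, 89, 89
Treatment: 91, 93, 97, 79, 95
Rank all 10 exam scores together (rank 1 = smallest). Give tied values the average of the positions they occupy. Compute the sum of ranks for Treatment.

Sorted (ascending): 73, 79, 89, 89, 89, 91, 93, 95, 97, 97
The 3 values of 89 occupy positions 3–5 → average rank 4.
The 2 values of 97 occupy positions 9–10 → average rank (9+10)/2 = 9.5.
Treatment values → pooled ranks: 91→6, 93→7, 97→9.5, 79→2, 95→8
Rank sum = 6 + 7 + 9.5 + 2 + 8 = 32.5

32.5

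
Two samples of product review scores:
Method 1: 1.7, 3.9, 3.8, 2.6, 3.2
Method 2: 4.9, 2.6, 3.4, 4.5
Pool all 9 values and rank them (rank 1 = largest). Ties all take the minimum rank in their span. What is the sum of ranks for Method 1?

Sorted (descending): 4.9, 4.5, 3.9, 3.8, 3.4, 3.2, 2.6, 2.6, 1.7
The 2 values of 2.6 occupy positions 7–8 → each gets rank 7.
Method 1 values → pooled ranks: 1.7→9, 3.9→3, 3.8→4, 2.6→7, 3.2→6
Rank sum = 9 + 3 + 4 + 7 + 6 = 29

29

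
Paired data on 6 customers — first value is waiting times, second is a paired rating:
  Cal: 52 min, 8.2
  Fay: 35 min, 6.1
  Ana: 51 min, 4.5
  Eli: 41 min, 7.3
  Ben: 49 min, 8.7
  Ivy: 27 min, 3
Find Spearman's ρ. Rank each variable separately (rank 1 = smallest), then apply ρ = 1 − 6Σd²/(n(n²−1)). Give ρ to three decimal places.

Ranks of variable 1: 6, 2, 5, 3, 4, 1
Ranks of variable 2: 5, 3, 2, 4, 6, 1
d = r₁ − r₂: 1, -1, 3, -1, -2, 0
d²: 1, 1, 9, 1, 4, 0; Σd² = 16
ρ = 1 − 6·16/(6·35) = 1 − 96/210 = 0.543

0.543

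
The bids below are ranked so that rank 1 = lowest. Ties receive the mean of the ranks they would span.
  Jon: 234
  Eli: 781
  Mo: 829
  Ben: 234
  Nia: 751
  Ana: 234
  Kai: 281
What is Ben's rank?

Sorted (ascending): 234, 234, 234, 281, 751, 781, 829
The 3 values of 234 occupy positions 1–3 → average rank 2.
Ben has value 234 → rank 2.

2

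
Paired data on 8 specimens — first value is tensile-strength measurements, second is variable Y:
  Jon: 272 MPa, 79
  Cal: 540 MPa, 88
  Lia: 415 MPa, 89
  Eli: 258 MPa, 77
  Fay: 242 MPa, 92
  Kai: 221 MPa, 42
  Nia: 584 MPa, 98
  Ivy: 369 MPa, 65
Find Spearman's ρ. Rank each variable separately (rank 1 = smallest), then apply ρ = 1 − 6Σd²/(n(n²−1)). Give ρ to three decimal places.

Ranks of variable 1: 4, 7, 6, 3, 2, 1, 8, 5
Ranks of variable 2: 4, 5, 6, 3, 7, 1, 8, 2
d = r₁ − r₂: 0, 2, 0, 0, -5, 0, 0, 3
d²: 0, 4, 0, 0, 25, 0, 0, 9; Σd² = 38
ρ = 1 − 6·38/(8·63) = 1 − 228/504 = 0.548

0.548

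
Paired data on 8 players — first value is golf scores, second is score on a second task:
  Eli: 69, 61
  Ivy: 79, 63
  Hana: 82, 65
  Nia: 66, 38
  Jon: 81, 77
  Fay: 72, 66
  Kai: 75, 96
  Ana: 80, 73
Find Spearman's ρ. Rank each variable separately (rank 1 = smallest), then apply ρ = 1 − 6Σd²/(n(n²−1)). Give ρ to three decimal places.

0.524

Ranks of variable 1: 2, 5, 8, 1, 7, 3, 4, 6
Ranks of variable 2: 2, 3, 4, 1, 7, 5, 8, 6
d = r₁ − r₂: 0, 2, 4, 0, 0, -2, -4, 0
d²: 0, 4, 16, 0, 0, 4, 16, 0; Σd² = 40
ρ = 1 − 6·40/(8·63) = 1 − 240/504 = 0.524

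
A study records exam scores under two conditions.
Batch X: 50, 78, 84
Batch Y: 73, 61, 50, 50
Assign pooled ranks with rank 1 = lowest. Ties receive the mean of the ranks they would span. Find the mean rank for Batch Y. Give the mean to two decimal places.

3.25

Sorted (ascending): 50, 50, 50, 61, 73, 78, 84
The 3 values of 50 occupy positions 1–3 → average rank 2.
Batch Y values → pooled ranks: 73→5, 61→4, 50→2, 50→2
Mean rank = (5 + 4 + 2 + 2) / 4 = 3.25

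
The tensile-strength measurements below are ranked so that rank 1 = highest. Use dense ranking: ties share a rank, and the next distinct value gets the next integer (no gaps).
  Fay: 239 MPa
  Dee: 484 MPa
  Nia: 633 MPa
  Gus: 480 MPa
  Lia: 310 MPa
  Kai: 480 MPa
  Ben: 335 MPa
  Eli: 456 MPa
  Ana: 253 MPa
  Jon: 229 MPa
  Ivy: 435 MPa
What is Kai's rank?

Sorted (descending): 633, 484, 480, 480, 456, 435, 335, 310, 253, 239, 229
The 2 values of 480 share dense rank 3.
Remaining distinct values take the next consecutive integers.
Kai has value 480 MPa → rank 3.

3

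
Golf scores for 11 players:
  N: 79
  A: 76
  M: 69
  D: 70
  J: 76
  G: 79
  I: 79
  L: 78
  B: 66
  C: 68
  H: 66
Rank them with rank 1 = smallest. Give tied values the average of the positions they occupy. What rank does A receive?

Sorted (ascending): 66, 66, 68, 69, 70, 76, 76, 78, 79, 79, 79
The 2 values of 66 occupy positions 1–2 → average rank (1+2)/2 = 1.5.
The 2 values of 76 occupy positions 6–7 → average rank (6+7)/2 = 6.5.
The 3 values of 79 occupy positions 9–11 → average rank 10.
A has value 76 → rank 6.5.

6.5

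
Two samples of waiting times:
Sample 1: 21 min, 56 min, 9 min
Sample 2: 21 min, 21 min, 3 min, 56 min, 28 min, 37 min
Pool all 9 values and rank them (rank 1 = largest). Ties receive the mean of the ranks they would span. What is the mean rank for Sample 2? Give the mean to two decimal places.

4.92

Sorted (descending): 56, 56, 37, 28, 21, 21, 21, 9, 3
The 2 values of 56 occupy positions 1–2 → average rank (1+2)/2 = 1.5.
The 3 values of 21 occupy positions 5–7 → average rank 6.
Sample 2 values → pooled ranks: 21→6, 21→6, 3→9, 56→1.5, 28→4, 37→3
Mean rank = (6 + 6 + 9 + 1.5 + 4 + 3) / 6 = 4.92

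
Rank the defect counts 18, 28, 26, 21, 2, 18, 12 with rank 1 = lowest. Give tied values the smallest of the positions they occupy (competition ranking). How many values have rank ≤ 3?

4

Sorted (ascending): 2, 12, 18, 18, 21, 26, 28
The 2 values of 18 occupy positions 3–4 → each gets rank 3.
Ranks ≤ 3: {1, 2, 3, 3} → 4 values.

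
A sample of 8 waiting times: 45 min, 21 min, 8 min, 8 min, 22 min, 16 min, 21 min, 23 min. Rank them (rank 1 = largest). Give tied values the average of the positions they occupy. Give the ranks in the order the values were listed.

1, 4.5, 7.5, 7.5, 3, 6, 4.5, 2

Sorted (descending): 45, 23, 22, 21, 21, 16, 8, 8
The 2 values of 21 occupy positions 4–5 → average rank (4+5)/2 = 4.5.
The 2 values of 8 occupy positions 7–8 → average rank (7+8)/2 = 7.5.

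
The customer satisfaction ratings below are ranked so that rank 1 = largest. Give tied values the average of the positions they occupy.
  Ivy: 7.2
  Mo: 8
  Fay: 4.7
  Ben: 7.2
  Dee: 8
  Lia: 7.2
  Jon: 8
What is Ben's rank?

Sorted (descending): 8, 8, 8, 7.2, 7.2, 7.2, 4.7
The 3 values of 8 occupy positions 1–3 → average rank 2.
The 3 values of 7.2 occupy positions 4–6 → average rank 5.
Ben has value 7.2 → rank 5.

5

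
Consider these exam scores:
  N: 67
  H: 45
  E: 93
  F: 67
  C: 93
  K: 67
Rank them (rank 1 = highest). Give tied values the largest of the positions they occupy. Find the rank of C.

Sorted (descending): 93, 93, 67, 67, 67, 45
The 2 values of 93 occupy positions 1–2 → each gets rank 2.
The 3 values of 67 occupy positions 3–5 → each gets rank 5.
C has value 93 → rank 2.

2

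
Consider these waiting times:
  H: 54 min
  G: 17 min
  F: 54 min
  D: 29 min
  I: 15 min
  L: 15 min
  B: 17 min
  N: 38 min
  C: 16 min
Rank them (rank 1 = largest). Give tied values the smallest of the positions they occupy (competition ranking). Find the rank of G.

5

Sorted (descending): 54, 54, 38, 29, 17, 17, 16, 15, 15
The 2 values of 54 occupy positions 1–2 → each gets rank 1.
The 2 values of 17 occupy positions 5–6 → each gets rank 5.
The 2 values of 15 occupy positions 8–9 → each gets rank 8.
G has value 17 min → rank 5.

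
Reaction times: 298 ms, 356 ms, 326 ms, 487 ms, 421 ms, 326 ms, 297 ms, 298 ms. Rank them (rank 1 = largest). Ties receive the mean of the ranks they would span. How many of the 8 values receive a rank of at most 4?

3

Sorted (descending): 487, 421, 356, 326, 326, 298, 298, 297
The 2 values of 326 occupy positions 4–5 → average rank (4+5)/2 = 4.5.
The 2 values of 298 occupy positions 6–7 → average rank (6+7)/2 = 6.5.
Ranks ≤ 4: {1, 2, 3} → 3 values.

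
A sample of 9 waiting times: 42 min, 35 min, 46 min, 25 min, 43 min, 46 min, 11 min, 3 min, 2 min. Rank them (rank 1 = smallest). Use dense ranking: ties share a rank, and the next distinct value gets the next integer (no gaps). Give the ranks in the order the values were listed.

6, 5, 8, 4, 7, 8, 3, 2, 1

Sorted (ascending): 2, 3, 11, 25, 35, 42, 43, 46, 46
The 2 values of 46 share dense rank 8.
Remaining distinct values take the next consecutive integers.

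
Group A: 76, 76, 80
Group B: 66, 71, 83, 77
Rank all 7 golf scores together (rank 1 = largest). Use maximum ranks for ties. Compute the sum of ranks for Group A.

12

Sorted (descending): 83, 80, 77, 76, 76, 71, 66
The 2 values of 76 occupy positions 4–5 → each gets rank 5.
Group A values → pooled ranks: 76→5, 76→5, 80→2
Rank sum = 5 + 5 + 2 = 12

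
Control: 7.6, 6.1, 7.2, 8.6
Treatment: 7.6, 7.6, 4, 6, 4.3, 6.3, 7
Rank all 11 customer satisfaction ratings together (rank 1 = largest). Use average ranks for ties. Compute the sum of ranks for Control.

17

Sorted (descending): 8.6, 7.6, 7.6, 7.6, 7.2, 7, 6.3, 6.1, 6, 4.3, 4
The 3 values of 7.6 occupy positions 2–4 → average rank 3.
Control values → pooled ranks: 7.6→3, 6.1→8, 7.2→5, 8.6→1
Rank sum = 3 + 8 + 5 + 1 = 17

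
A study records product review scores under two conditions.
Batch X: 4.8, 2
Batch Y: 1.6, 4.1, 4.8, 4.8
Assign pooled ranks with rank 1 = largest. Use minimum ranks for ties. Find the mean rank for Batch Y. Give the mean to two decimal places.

3.00

Sorted (descending): 4.8, 4.8, 4.8, 4.1, 2, 1.6
The 3 values of 4.8 occupy positions 1–3 → each gets rank 1.
Batch Y values → pooled ranks: 1.6→6, 4.1→4, 4.8→1, 4.8→1
Mean rank = (6 + 4 + 1 + 1) / 4 = 3.00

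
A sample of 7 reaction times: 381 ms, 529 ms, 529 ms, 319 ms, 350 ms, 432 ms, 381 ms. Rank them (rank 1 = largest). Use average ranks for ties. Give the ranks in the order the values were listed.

Sorted (descending): 529, 529, 432, 381, 381, 350, 319
The 2 values of 529 occupy positions 1–2 → average rank (1+2)/2 = 1.5.
The 2 values of 381 occupy positions 4–5 → average rank (4+5)/2 = 4.5.

4.5, 1.5, 1.5, 7, 6, 3, 4.5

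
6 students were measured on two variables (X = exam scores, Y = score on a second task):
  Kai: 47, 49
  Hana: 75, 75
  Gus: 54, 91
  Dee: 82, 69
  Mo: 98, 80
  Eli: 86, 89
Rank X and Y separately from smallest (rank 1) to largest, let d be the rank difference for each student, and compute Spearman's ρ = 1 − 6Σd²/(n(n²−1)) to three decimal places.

Ranks of variable 1: 1, 3, 2, 4, 6, 5
Ranks of variable 2: 1, 3, 6, 2, 4, 5
d = r₁ − r₂: 0, 0, -4, 2, 2, 0
d²: 0, 0, 16, 4, 4, 0; Σd² = 24
ρ = 1 − 6·24/(6·35) = 1 − 144/210 = 0.314

0.314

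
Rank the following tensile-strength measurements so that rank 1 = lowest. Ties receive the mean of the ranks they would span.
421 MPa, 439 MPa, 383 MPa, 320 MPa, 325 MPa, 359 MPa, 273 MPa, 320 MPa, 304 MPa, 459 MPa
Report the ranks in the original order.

Sorted (ascending): 273, 304, 320, 320, 325, 359, 383, 421, 439, 459
The 2 values of 320 occupy positions 3–4 → average rank (3+4)/2 = 3.5.

8, 9, 7, 3.5, 5, 6, 1, 3.5, 2, 10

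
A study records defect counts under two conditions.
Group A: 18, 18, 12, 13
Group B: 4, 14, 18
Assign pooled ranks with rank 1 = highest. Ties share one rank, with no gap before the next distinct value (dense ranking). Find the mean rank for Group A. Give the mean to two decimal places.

2.25

Sorted (descending): 18, 18, 18, 14, 13, 12, 4
The 3 values of 18 share dense rank 1.
Remaining distinct values take the next consecutive integers.
Group A values → pooled ranks: 18→1, 18→1, 12→4, 13→3
Mean rank = (1 + 1 + 4 + 3) / 4 = 2.25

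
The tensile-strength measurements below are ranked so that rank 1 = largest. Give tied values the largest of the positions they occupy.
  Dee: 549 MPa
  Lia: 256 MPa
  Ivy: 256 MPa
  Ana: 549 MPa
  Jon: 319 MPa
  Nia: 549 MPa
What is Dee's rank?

Sorted (descending): 549, 549, 549, 319, 256, 256
The 3 values of 549 occupy positions 1–3 → each gets rank 3.
The 2 values of 256 occupy positions 5–6 → each gets rank 6.
Dee has value 549 MPa → rank 3.

3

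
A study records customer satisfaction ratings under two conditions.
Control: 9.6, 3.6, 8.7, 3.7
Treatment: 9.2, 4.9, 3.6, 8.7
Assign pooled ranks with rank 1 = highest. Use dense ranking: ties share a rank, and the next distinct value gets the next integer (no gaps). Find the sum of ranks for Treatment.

15

Sorted (descending): 9.6, 9.2, 8.7, 8.7, 4.9, 3.7, 3.6, 3.6
The 2 values of 8.7 share dense rank 3.
The 2 values of 3.6 share dense rank 6.
Remaining distinct values take the next consecutive integers.
Treatment values → pooled ranks: 9.2→2, 4.9→4, 3.6→6, 8.7→3
Rank sum = 2 + 4 + 6 + 3 = 15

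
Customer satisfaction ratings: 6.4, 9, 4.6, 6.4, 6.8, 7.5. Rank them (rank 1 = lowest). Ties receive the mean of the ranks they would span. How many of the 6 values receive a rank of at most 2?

Sorted (ascending): 4.6, 6.4, 6.4, 6.8, 7.5, 9
The 2 values of 6.4 occupy positions 2–3 → average rank (2+3)/2 = 2.5.
Ranks ≤ 2: {1} → 1 value.

1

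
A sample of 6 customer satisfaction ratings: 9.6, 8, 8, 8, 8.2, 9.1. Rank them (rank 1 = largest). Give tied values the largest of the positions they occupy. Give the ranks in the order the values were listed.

Sorted (descending): 9.6, 9.1, 8.2, 8, 8, 8
The 3 values of 8 occupy positions 4–6 → each gets rank 6.

1, 6, 6, 6, 3, 2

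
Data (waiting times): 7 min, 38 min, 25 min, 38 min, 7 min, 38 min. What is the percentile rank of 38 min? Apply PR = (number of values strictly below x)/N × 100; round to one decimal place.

N = 6.
Strictly below 38: 3. Equal to 38: 3.
PR = 3/6 × 100 = 50.0

50.0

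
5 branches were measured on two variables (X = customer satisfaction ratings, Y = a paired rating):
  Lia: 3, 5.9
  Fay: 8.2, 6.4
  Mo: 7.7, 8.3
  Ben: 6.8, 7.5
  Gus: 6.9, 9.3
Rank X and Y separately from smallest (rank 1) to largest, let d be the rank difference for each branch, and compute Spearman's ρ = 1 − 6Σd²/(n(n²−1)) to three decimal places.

0.300

Ranks of variable 1: 1, 5, 4, 2, 3
Ranks of variable 2: 1, 2, 4, 3, 5
d = r₁ − r₂: 0, 3, 0, -1, -2
d²: 0, 9, 0, 1, 4; Σd² = 14
ρ = 1 − 6·14/(5·24) = 1 − 84/120 = 0.300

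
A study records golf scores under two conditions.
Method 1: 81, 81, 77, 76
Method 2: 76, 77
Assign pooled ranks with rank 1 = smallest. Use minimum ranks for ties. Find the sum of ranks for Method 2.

4

Sorted (ascending): 76, 76, 77, 77, 81, 81
The 2 values of 76 occupy positions 1–2 → each gets rank 1.
The 2 values of 77 occupy positions 3–4 → each gets rank 3.
The 2 values of 81 occupy positions 5–6 → each gets rank 5.
Method 2 values → pooled ranks: 76→1, 77→3
Rank sum = 1 + 3 = 4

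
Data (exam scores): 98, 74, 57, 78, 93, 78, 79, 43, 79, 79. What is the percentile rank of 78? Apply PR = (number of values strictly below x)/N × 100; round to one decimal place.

30.0

N = 10.
Strictly below 78: 3. Equal to 78: 2.
PR = 3/10 × 100 = 30.0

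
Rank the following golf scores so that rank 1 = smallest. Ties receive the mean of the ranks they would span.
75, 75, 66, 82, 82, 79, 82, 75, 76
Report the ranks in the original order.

3, 3, 1, 8, 8, 6, 8, 3, 5

Sorted (ascending): 66, 75, 75, 75, 76, 79, 82, 82, 82
The 3 values of 75 occupy positions 2–4 → average rank 3.
The 3 values of 82 occupy positions 7–9 → average rank 8.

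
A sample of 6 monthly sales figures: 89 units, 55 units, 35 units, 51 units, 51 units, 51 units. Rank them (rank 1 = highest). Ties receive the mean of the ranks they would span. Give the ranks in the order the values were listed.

Sorted (descending): 89, 55, 51, 51, 51, 35
The 3 values of 51 occupy positions 3–5 → average rank 4.

1, 2, 6, 4, 4, 4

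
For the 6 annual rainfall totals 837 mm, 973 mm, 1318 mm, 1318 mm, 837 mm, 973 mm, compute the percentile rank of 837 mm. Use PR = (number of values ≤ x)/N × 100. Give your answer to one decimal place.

33.3

N = 6.
Strictly below 837: 0. Equal to 837: 2.
PR = 2/6 × 100 = 33.3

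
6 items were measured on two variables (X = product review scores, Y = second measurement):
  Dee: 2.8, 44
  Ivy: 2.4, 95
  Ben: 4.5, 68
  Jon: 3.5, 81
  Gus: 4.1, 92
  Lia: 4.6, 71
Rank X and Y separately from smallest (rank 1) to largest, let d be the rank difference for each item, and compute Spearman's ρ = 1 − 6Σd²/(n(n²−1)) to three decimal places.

-0.314

Ranks of variable 1: 2, 1, 5, 3, 4, 6
Ranks of variable 2: 1, 6, 2, 4, 5, 3
d = r₁ − r₂: 1, -5, 3, -1, -1, 3
d²: 1, 25, 9, 1, 1, 9; Σd² = 46
ρ = 1 − 6·46/(6·35) = 1 − 276/210 = -0.314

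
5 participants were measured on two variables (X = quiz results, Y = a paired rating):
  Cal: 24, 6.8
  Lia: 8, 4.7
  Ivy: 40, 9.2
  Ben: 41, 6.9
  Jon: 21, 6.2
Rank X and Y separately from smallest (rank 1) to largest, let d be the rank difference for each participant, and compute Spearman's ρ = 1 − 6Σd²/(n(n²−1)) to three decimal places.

Ranks of variable 1: 3, 1, 4, 5, 2
Ranks of variable 2: 3, 1, 5, 4, 2
d = r₁ − r₂: 0, 0, -1, 1, 0
d²: 0, 0, 1, 1, 0; Σd² = 2
ρ = 1 − 6·2/(5·24) = 1 − 12/120 = 0.900

0.900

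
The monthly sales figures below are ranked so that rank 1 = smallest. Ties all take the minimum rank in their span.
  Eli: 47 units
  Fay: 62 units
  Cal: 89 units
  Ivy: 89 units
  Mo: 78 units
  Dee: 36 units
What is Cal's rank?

5

Sorted (ascending): 36, 47, 62, 78, 89, 89
The 2 values of 89 occupy positions 5–6 → each gets rank 5.
Cal has value 89 units → rank 5.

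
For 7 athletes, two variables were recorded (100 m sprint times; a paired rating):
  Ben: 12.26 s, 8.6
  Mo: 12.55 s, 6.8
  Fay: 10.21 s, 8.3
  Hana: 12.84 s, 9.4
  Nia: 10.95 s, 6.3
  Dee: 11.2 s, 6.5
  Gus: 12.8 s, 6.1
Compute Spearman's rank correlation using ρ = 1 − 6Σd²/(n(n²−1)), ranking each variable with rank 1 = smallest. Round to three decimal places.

Ranks of variable 1: 4, 5, 1, 7, 2, 3, 6
Ranks of variable 2: 6, 4, 5, 7, 2, 3, 1
d = r₁ − r₂: -2, 1, -4, 0, 0, 0, 5
d²: 4, 1, 16, 0, 0, 0, 25; Σd² = 46
ρ = 1 − 6·46/(7·48) = 1 − 276/336 = 0.179

0.179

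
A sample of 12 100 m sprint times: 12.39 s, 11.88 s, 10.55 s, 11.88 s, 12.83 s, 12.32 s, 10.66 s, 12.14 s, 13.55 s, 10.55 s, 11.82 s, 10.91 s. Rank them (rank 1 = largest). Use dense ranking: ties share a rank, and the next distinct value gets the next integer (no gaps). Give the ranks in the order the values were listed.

3, 6, 10, 6, 2, 4, 9, 5, 1, 10, 7, 8

Sorted (descending): 13.55, 12.83, 12.39, 12.32, 12.14, 11.88, 11.88, 11.82, 10.91, 10.66, 10.55, 10.55
The 2 values of 11.88 share dense rank 6.
The 2 values of 10.55 share dense rank 10.
Remaining distinct values take the next consecutive integers.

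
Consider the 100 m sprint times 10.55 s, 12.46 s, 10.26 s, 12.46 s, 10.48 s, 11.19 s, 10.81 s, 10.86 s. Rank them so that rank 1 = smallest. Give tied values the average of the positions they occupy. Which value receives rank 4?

10.81

Sorted (ascending): 10.26, 10.48, 10.55, 10.81, 10.86, 11.19, 12.46, 12.46
The 2 values of 12.46 occupy positions 7–8 → average rank (7+8)/2 = 7.5.
Rank 4 → value 10.81.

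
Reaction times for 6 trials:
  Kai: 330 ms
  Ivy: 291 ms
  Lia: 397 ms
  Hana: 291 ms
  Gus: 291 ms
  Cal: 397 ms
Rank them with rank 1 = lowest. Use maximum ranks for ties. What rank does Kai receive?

Sorted (ascending): 291, 291, 291, 330, 397, 397
The 3 values of 291 occupy positions 1–3 → each gets rank 3.
The 2 values of 397 occupy positions 5–6 → each gets rank 6.
Kai has value 330 ms → rank 4.

4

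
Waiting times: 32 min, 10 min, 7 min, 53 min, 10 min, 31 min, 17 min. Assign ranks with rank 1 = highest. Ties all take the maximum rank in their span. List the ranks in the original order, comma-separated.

Sorted (descending): 53, 32, 31, 17, 10, 10, 7
The 2 values of 10 occupy positions 5–6 → each gets rank 6.

2, 6, 7, 1, 6, 3, 4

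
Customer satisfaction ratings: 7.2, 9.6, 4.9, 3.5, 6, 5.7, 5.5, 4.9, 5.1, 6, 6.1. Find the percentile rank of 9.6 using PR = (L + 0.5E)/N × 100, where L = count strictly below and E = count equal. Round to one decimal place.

95.5

N = 11.
Strictly below 9.6: 10. Equal to 9.6: 1.
PR = (10 + 0.5·1)/11 × 100 = 95.5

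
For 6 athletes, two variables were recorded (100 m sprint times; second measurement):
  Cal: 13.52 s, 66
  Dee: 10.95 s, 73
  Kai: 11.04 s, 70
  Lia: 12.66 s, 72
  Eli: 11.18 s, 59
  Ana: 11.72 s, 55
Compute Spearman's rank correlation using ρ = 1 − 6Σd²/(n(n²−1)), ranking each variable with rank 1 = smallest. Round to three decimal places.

-0.371

Ranks of variable 1: 6, 1, 2, 5, 3, 4
Ranks of variable 2: 3, 6, 4, 5, 2, 1
d = r₁ − r₂: 3, -5, -2, 0, 1, 3
d²: 9, 25, 4, 0, 1, 9; Σd² = 48
ρ = 1 − 6·48/(6·35) = 1 − 288/210 = -0.371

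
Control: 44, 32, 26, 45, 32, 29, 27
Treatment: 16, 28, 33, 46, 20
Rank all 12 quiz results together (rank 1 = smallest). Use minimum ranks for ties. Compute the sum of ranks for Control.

48

Sorted (ascending): 16, 20, 26, 27, 28, 29, 32, 32, 33, 44, 45, 46
The 2 values of 32 occupy positions 7–8 → each gets rank 7.
Control values → pooled ranks: 44→10, 32→7, 26→3, 45→11, 32→7, 29→6, 27→4
Rank sum = 10 + 7 + 3 + 11 + 7 + 6 + 4 = 48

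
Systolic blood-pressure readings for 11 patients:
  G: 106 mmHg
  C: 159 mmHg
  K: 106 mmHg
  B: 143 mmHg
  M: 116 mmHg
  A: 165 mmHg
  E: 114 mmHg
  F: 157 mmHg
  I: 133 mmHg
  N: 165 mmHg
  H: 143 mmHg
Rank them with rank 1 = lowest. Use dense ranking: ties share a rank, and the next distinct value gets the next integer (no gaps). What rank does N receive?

Sorted (ascending): 106, 106, 114, 116, 133, 143, 143, 157, 159, 165, 165
The 2 values of 106 share dense rank 1.
The 2 values of 143 share dense rank 5.
The 2 values of 165 share dense rank 8.
Remaining distinct values take the next consecutive integers.
N has value 165 mmHg → rank 8.

8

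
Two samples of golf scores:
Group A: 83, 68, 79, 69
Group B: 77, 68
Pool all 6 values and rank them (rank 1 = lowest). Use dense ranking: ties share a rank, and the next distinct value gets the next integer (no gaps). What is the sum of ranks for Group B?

4

Sorted (ascending): 68, 68, 69, 77, 79, 83
The 2 values of 68 share dense rank 1.
Remaining distinct values take the next consecutive integers.
Group B values → pooled ranks: 77→3, 68→1
Rank sum = 3 + 1 = 4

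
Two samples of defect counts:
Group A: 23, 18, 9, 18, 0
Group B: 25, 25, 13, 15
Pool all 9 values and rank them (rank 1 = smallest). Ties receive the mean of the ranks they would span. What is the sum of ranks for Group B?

Sorted (ascending): 0, 9, 13, 15, 18, 18, 23, 25, 25
The 2 values of 18 occupy positions 5–6 → average rank (5+6)/2 = 5.5.
The 2 values of 25 occupy positions 8–9 → average rank (8+9)/2 = 8.5.
Group B values → pooled ranks: 25→8.5, 25→8.5, 13→3, 15→4
Rank sum = 8.5 + 8.5 + 3 + 4 = 24

24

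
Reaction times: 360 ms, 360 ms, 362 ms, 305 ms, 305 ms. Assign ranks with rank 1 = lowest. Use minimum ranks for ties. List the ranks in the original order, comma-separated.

Sorted (ascending): 305, 305, 360, 360, 362
The 2 values of 305 occupy positions 1–2 → each gets rank 1.
The 2 values of 360 occupy positions 3–4 → each gets rank 3.

3, 3, 5, 1, 1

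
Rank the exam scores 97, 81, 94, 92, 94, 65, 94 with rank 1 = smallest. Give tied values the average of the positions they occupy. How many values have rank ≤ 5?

6

Sorted (ascending): 65, 81, 92, 94, 94, 94, 97
The 3 values of 94 occupy positions 4–6 → average rank 5.
Ranks ≤ 5: {1, 2, 3, 5, 5, 5} → 6 values.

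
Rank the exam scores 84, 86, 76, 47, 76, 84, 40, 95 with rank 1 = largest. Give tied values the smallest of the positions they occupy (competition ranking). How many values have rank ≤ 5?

Sorted (descending): 95, 86, 84, 84, 76, 76, 47, 40
The 2 values of 84 occupy positions 3–4 → each gets rank 3.
The 2 values of 76 occupy positions 5–6 → each gets rank 5.
Ranks ≤ 5: {1, 2, 3, 3, 5, 5} → 6 values.

6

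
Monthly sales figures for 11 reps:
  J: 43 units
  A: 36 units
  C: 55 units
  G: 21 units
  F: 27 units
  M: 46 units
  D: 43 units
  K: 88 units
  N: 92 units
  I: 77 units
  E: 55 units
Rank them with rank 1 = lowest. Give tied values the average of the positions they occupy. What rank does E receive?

Sorted (ascending): 21, 27, 36, 43, 43, 46, 55, 55, 77, 88, 92
The 2 values of 43 occupy positions 4–5 → average rank (4+5)/2 = 4.5.
The 2 values of 55 occupy positions 7–8 → average rank (7+8)/2 = 7.5.
E has value 55 units → rank 7.5.

7.5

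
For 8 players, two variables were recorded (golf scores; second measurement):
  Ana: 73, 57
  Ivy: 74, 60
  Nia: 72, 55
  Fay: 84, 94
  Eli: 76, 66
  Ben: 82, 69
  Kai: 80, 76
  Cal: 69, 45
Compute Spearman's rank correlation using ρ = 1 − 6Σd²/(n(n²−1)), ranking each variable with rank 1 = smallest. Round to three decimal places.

Ranks of variable 1: 3, 4, 2, 8, 5, 7, 6, 1
Ranks of variable 2: 3, 4, 2, 8, 5, 6, 7, 1
d = r₁ − r₂: 0, 0, 0, 0, 0, 1, -1, 0
d²: 0, 0, 0, 0, 0, 1, 1, 0; Σd² = 2
ρ = 1 − 6·2/(8·63) = 1 − 12/504 = 0.976

0.976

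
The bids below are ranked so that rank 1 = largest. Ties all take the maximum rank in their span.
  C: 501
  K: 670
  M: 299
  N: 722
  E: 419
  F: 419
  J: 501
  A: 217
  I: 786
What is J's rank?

Sorted (descending): 786, 722, 670, 501, 501, 419, 419, 299, 217
The 2 values of 501 occupy positions 4–5 → each gets rank 5.
The 2 values of 419 occupy positions 6–7 → each gets rank 7.
J has value 501 → rank 5.

5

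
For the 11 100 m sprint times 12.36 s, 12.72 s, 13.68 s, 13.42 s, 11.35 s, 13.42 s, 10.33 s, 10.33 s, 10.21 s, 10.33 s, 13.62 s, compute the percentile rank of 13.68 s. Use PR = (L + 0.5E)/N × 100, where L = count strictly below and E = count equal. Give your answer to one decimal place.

95.5

N = 11.
Strictly below 13.68: 10. Equal to 13.68: 1.
PR = (10 + 0.5·1)/11 × 100 = 95.5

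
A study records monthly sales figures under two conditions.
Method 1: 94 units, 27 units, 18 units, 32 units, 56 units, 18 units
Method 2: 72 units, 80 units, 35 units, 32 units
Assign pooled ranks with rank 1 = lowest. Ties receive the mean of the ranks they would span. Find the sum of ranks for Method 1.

Sorted (ascending): 18, 18, 27, 32, 32, 35, 56, 72, 80, 94
The 2 values of 18 occupy positions 1–2 → average rank (1+2)/2 = 1.5.
The 2 values of 32 occupy positions 4–5 → average rank (4+5)/2 = 4.5.
Method 1 values → pooled ranks: 94→10, 27→3, 18→1.5, 32→4.5, 56→7, 18→1.5
Rank sum = 10 + 3 + 1.5 + 4.5 + 7 + 1.5 = 27.5

27.5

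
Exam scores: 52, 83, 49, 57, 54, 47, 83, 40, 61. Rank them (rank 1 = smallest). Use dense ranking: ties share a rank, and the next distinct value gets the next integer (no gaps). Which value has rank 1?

40

Sorted (ascending): 40, 47, 49, 52, 54, 57, 61, 83, 83
The 2 values of 83 share dense rank 8.
Remaining distinct values take the next consecutive integers.
Rank 1 → value 40.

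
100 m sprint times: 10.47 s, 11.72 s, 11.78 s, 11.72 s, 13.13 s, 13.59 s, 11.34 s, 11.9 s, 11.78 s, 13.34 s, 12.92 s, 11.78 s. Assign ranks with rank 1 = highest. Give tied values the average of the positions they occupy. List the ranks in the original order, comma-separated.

Sorted (descending): 13.59, 13.34, 13.13, 12.92, 11.9, 11.78, 11.78, 11.78, 11.72, 11.72, 11.34, 10.47
The 3 values of 11.78 occupy positions 6–8 → average rank 7.
The 2 values of 11.72 occupy positions 9–10 → average rank (9+10)/2 = 9.5.

12, 9.5, 7, 9.5, 3, 1, 11, 5, 7, 2, 4, 7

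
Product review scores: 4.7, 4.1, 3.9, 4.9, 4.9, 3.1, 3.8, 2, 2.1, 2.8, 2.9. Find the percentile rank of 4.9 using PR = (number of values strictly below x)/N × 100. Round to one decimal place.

81.8

N = 11.
Strictly below 4.9: 9. Equal to 4.9: 2.
PR = 9/11 × 100 = 81.8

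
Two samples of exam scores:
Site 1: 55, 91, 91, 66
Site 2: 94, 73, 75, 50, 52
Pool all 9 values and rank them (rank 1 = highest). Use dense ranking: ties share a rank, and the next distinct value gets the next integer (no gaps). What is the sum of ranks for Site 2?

23

Sorted (descending): 94, 91, 91, 75, 73, 66, 55, 52, 50
The 2 values of 91 share dense rank 2.
Remaining distinct values take the next consecutive integers.
Site 2 values → pooled ranks: 94→1, 73→4, 75→3, 50→8, 52→7
Rank sum = 1 + 4 + 3 + 8 + 7 = 23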